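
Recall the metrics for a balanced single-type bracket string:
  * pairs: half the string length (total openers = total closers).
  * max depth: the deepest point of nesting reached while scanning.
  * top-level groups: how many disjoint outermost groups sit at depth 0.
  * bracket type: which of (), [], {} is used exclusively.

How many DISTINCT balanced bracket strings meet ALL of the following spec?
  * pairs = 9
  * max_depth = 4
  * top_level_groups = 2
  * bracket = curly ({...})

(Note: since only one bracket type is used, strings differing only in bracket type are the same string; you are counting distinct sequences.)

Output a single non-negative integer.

Answer: 590

Derivation:
Spec: pairs=9 depth=4 groups=2
Count(depth <= 4) = 910
Count(depth <= 3) = 320
Count(depth == 4) = 910 - 320 = 590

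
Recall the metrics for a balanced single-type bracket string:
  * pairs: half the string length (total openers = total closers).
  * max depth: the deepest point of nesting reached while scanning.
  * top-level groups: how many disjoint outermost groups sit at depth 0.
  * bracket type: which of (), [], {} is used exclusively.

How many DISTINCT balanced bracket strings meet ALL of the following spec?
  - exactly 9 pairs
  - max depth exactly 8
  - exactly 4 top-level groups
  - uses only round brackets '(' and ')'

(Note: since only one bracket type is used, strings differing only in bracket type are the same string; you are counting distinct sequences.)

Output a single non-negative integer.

Answer: 0

Derivation:
Spec: pairs=9 depth=8 groups=4
Count(depth <= 8) = 572
Count(depth <= 7) = 572
Count(depth == 8) = 572 - 572 = 0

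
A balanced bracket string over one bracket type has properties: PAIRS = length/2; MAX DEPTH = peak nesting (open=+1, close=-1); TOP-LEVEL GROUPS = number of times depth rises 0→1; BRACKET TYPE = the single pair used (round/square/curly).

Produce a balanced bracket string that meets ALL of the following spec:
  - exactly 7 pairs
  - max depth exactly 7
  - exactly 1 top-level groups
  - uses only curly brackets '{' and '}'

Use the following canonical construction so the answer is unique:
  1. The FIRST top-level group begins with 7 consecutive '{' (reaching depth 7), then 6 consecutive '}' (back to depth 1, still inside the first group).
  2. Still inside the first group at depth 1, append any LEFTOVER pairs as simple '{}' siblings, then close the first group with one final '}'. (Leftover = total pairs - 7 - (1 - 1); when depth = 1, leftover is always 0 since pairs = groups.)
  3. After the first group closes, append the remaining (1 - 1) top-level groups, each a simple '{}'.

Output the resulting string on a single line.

Answer: {{{{{{{}}}}}}}

Derivation:
Spec: pairs=7 depth=7 groups=1
Leftover pairs = 7 - 7 - (1-1) = 0
First group: deep chain of depth 7 + 0 sibling pairs
Remaining 0 groups: simple '{}' each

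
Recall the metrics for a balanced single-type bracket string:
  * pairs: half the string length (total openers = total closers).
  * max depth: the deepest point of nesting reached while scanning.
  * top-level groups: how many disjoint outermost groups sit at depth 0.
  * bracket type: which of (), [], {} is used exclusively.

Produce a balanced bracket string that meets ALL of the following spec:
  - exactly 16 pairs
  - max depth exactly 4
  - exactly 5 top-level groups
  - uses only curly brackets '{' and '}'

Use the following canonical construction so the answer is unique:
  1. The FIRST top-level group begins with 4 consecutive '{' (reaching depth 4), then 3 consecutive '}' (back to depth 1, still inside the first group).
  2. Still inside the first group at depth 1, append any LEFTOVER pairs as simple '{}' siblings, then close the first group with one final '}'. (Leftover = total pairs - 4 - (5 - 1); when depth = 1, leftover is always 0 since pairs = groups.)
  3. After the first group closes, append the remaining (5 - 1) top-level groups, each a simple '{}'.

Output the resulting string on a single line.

Answer: {{{{}}}{}{}{}{}{}{}{}{}}{}{}{}{}

Derivation:
Spec: pairs=16 depth=4 groups=5
Leftover pairs = 16 - 4 - (5-1) = 8
First group: deep chain of depth 4 + 8 sibling pairs
Remaining 4 groups: simple '{}' each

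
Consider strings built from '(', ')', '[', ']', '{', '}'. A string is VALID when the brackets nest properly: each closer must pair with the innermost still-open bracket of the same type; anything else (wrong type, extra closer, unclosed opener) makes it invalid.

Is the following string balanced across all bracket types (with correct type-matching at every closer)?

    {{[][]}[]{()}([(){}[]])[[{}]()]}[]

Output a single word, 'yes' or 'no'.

pos 0: push '{'; stack = {
pos 1: push '{'; stack = {{
pos 2: push '['; stack = {{[
pos 3: ']' matches '['; pop; stack = {{
pos 4: push '['; stack = {{[
pos 5: ']' matches '['; pop; stack = {{
pos 6: '}' matches '{'; pop; stack = {
pos 7: push '['; stack = {[
pos 8: ']' matches '['; pop; stack = {
pos 9: push '{'; stack = {{
pos 10: push '('; stack = {{(
pos 11: ')' matches '('; pop; stack = {{
pos 12: '}' matches '{'; pop; stack = {
pos 13: push '('; stack = {(
pos 14: push '['; stack = {([
pos 15: push '('; stack = {([(
pos 16: ')' matches '('; pop; stack = {([
pos 17: push '{'; stack = {([{
pos 18: '}' matches '{'; pop; stack = {([
pos 19: push '['; stack = {([[
pos 20: ']' matches '['; pop; stack = {([
pos 21: ']' matches '['; pop; stack = {(
pos 22: ')' matches '('; pop; stack = {
pos 23: push '['; stack = {[
pos 24: push '['; stack = {[[
pos 25: push '{'; stack = {[[{
pos 26: '}' matches '{'; pop; stack = {[[
pos 27: ']' matches '['; pop; stack = {[
pos 28: push '('; stack = {[(
pos 29: ')' matches '('; pop; stack = {[
pos 30: ']' matches '['; pop; stack = {
pos 31: '}' matches '{'; pop; stack = (empty)
pos 32: push '['; stack = [
pos 33: ']' matches '['; pop; stack = (empty)
end: stack empty → VALID
Verdict: properly nested → yes

Answer: yes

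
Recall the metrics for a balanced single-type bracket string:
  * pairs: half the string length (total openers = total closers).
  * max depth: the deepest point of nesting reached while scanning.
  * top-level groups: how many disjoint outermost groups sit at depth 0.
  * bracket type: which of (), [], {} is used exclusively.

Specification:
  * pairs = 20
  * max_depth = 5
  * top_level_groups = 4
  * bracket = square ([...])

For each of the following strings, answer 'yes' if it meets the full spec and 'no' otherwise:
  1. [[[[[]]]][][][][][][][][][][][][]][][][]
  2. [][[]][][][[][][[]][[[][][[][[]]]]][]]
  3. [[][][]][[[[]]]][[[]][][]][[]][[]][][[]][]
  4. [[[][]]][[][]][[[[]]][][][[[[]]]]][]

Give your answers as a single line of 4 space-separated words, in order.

String 1 '[[[[[]]]][][][][][][][][][][][][]][][][]': depth seq [1 2 3 4 5 4 3 2 1 2 1 2 1 2 1 2 1 2 1 2 1 2 1 2 1 2 1 2 1 2 1 2 1 0 1 0 1 0 1 0]
  -> pairs=20 depth=5 groups=4 -> yes
String 2 '[][[]][][][[][][[]][[[][][[][[]]]]][]]': depth seq [1 0 1 2 1 0 1 0 1 0 1 2 1 2 1 2 3 2 1 2 3 4 3 4 3 4 5 4 5 6 5 4 3 2 1 2 1 0]
  -> pairs=19 depth=6 groups=5 -> no
String 3 '[[][][]][[[[]]]][[[]][][]][[]][[]][][[]][]': depth seq [1 2 1 2 1 2 1 0 1 2 3 4 3 2 1 0 1 2 3 2 1 2 1 2 1 0 1 2 1 0 1 2 1 0 1 0 1 2 1 0 1 0]
  -> pairs=21 depth=4 groups=8 -> no
String 4 '[[[][]]][[][]][[[[]]][][][[[[]]]]][]': depth seq [1 2 3 2 3 2 1 0 1 2 1 2 1 0 1 2 3 4 3 2 1 2 1 2 1 2 3 4 5 4 3 2 1 0 1 0]
  -> pairs=18 depth=5 groups=4 -> no

Answer: yes no no no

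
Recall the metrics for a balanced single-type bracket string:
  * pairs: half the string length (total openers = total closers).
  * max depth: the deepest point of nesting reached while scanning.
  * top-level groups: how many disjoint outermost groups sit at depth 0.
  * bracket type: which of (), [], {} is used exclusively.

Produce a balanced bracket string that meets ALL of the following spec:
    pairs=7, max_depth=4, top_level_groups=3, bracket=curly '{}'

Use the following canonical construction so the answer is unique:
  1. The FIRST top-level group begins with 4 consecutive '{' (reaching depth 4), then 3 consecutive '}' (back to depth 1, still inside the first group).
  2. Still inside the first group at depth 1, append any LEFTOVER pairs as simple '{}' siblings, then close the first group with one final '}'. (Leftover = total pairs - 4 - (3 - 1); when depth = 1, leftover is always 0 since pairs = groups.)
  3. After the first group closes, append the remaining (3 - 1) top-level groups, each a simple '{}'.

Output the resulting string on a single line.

Answer: {{{{}}}{}}{}{}

Derivation:
Spec: pairs=7 depth=4 groups=3
Leftover pairs = 7 - 4 - (3-1) = 1
First group: deep chain of depth 4 + 1 sibling pairs
Remaining 2 groups: simple '{}' each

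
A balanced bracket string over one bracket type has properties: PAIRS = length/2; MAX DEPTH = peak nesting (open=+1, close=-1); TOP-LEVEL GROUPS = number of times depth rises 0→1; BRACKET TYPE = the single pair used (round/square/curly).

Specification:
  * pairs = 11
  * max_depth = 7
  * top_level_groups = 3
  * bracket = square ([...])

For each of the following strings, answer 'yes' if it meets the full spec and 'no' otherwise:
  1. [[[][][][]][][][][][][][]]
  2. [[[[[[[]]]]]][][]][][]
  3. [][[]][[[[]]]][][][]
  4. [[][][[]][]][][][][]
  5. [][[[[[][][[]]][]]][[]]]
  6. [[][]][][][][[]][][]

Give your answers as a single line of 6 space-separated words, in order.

String 1 '[[[][][][]][][][][][][][]]': depth seq [1 2 3 2 3 2 3 2 3 2 1 2 1 2 1 2 1 2 1 2 1 2 1 2 1 0]
  -> pairs=13 depth=3 groups=1 -> no
String 2 '[[[[[[[]]]]]][][]][][]': depth seq [1 2 3 4 5 6 7 6 5 4 3 2 1 2 1 2 1 0 1 0 1 0]
  -> pairs=11 depth=7 groups=3 -> yes
String 3 '[][[]][[[[]]]][][][]': depth seq [1 0 1 2 1 0 1 2 3 4 3 2 1 0 1 0 1 0 1 0]
  -> pairs=10 depth=4 groups=6 -> no
String 4 '[[][][[]][]][][][][]': depth seq [1 2 1 2 1 2 3 2 1 2 1 0 1 0 1 0 1 0 1 0]
  -> pairs=10 depth=3 groups=5 -> no
String 5 '[][[[[[][][[]]][]]][[]]]': depth seq [1 0 1 2 3 4 5 4 5 4 5 6 5 4 3 4 3 2 1 2 3 2 1 0]
  -> pairs=12 depth=6 groups=2 -> no
String 6 '[[][]][][][][[]][][]': depth seq [1 2 1 2 1 0 1 0 1 0 1 0 1 2 1 0 1 0 1 0]
  -> pairs=10 depth=2 groups=7 -> no

Answer: no yes no no no no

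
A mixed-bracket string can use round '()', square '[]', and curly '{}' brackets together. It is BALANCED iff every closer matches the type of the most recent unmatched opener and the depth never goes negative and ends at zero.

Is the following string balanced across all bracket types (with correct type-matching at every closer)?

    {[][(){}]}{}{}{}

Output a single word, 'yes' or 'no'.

Answer: yes

Derivation:
pos 0: push '{'; stack = {
pos 1: push '['; stack = {[
pos 2: ']' matches '['; pop; stack = {
pos 3: push '['; stack = {[
pos 4: push '('; stack = {[(
pos 5: ')' matches '('; pop; stack = {[
pos 6: push '{'; stack = {[{
pos 7: '}' matches '{'; pop; stack = {[
pos 8: ']' matches '['; pop; stack = {
pos 9: '}' matches '{'; pop; stack = (empty)
pos 10: push '{'; stack = {
pos 11: '}' matches '{'; pop; stack = (empty)
pos 12: push '{'; stack = {
pos 13: '}' matches '{'; pop; stack = (empty)
pos 14: push '{'; stack = {
pos 15: '}' matches '{'; pop; stack = (empty)
end: stack empty → VALID
Verdict: properly nested → yes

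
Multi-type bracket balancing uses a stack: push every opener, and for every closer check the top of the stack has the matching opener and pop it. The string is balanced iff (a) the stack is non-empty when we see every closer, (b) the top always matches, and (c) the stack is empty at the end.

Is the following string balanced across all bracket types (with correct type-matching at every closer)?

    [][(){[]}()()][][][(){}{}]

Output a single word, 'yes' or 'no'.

Answer: yes

Derivation:
pos 0: push '['; stack = [
pos 1: ']' matches '['; pop; stack = (empty)
pos 2: push '['; stack = [
pos 3: push '('; stack = [(
pos 4: ')' matches '('; pop; stack = [
pos 5: push '{'; stack = [{
pos 6: push '['; stack = [{[
pos 7: ']' matches '['; pop; stack = [{
pos 8: '}' matches '{'; pop; stack = [
pos 9: push '('; stack = [(
pos 10: ')' matches '('; pop; stack = [
pos 11: push '('; stack = [(
pos 12: ')' matches '('; pop; stack = [
pos 13: ']' matches '['; pop; stack = (empty)
pos 14: push '['; stack = [
pos 15: ']' matches '['; pop; stack = (empty)
pos 16: push '['; stack = [
pos 17: ']' matches '['; pop; stack = (empty)
pos 18: push '['; stack = [
pos 19: push '('; stack = [(
pos 20: ')' matches '('; pop; stack = [
pos 21: push '{'; stack = [{
pos 22: '}' matches '{'; pop; stack = [
pos 23: push '{'; stack = [{
pos 24: '}' matches '{'; pop; stack = [
pos 25: ']' matches '['; pop; stack = (empty)
end: stack empty → VALID
Verdict: properly nested → yes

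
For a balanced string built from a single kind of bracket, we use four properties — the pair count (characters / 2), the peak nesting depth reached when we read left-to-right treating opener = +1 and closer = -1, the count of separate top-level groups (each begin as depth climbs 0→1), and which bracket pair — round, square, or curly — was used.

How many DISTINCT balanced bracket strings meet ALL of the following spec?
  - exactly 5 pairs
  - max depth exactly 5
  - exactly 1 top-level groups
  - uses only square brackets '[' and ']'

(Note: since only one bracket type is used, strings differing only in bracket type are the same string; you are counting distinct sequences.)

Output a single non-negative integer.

Spec: pairs=5 depth=5 groups=1
Count(depth <= 5) = 14
Count(depth <= 4) = 13
Count(depth == 5) = 14 - 13 = 1

Answer: 1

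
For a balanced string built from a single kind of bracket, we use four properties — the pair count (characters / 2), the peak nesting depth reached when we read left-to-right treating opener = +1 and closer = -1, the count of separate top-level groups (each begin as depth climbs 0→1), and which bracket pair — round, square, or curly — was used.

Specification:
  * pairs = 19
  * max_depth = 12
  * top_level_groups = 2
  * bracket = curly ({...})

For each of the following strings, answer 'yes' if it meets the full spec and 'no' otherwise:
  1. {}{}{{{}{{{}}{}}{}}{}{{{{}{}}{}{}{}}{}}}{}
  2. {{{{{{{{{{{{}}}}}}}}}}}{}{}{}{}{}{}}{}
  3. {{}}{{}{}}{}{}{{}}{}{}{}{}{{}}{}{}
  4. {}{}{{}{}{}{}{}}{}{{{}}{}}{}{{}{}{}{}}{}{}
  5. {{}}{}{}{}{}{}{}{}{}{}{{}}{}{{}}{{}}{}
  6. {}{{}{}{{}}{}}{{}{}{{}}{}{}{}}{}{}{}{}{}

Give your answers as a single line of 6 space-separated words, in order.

Answer: no yes no no no no

Derivation:
String 1 '{}{}{{{}{{{}}{}}{}}{}{{{{}{}}{}{}{}}{}}}{}': depth seq [1 0 1 0 1 2 3 2 3 4 5 4 3 4 3 2 3 2 1 2 1 2 3 4 5 4 5 4 3 4 3 4 3 4 3 2 3 2 1 0 1 0]
  -> pairs=21 depth=5 groups=4 -> no
String 2 '{{{{{{{{{{{{}}}}}}}}}}}{}{}{}{}{}{}}{}': depth seq [1 2 3 4 5 6 7 8 9 10 11 12 11 10 9 8 7 6 5 4 3 2 1 2 1 2 1 2 1 2 1 2 1 2 1 0 1 0]
  -> pairs=19 depth=12 groups=2 -> yes
String 3 '{{}}{{}{}}{}{}{{}}{}{}{}{}{{}}{}{}': depth seq [1 2 1 0 1 2 1 2 1 0 1 0 1 0 1 2 1 0 1 0 1 0 1 0 1 0 1 2 1 0 1 0 1 0]
  -> pairs=17 depth=2 groups=12 -> no
String 4 '{}{}{{}{}{}{}{}}{}{{{}}{}}{}{{}{}{}{}}{}{}': depth seq [1 0 1 0 1 2 1 2 1 2 1 2 1 2 1 0 1 0 1 2 3 2 1 2 1 0 1 0 1 2 1 2 1 2 1 2 1 0 1 0 1 0]
  -> pairs=21 depth=3 groups=9 -> no
String 5 '{{}}{}{}{}{}{}{}{}{}{}{{}}{}{{}}{{}}{}': depth seq [1 2 1 0 1 0 1 0 1 0 1 0 1 0 1 0 1 0 1 0 1 0 1 2 1 0 1 0 1 2 1 0 1 2 1 0 1 0]
  -> pairs=19 depth=2 groups=15 -> no
String 6 '{}{{}{}{{}}{}}{{}{}{{}}{}{}{}}{}{}{}{}{}': depth seq [1 0 1 2 1 2 1 2 3 2 1 2 1 0 1 2 1 2 1 2 3 2 1 2 1 2 1 2 1 0 1 0 1 0 1 0 1 0 1 0]
  -> pairs=20 depth=3 groups=8 -> no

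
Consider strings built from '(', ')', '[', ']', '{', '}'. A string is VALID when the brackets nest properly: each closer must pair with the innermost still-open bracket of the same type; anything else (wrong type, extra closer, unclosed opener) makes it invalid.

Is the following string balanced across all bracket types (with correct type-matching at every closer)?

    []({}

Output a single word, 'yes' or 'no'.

Answer: no

Derivation:
pos 0: push '['; stack = [
pos 1: ']' matches '['; pop; stack = (empty)
pos 2: push '('; stack = (
pos 3: push '{'; stack = ({
pos 4: '}' matches '{'; pop; stack = (
end: stack still non-empty (() → INVALID
Verdict: unclosed openers at end: ( → no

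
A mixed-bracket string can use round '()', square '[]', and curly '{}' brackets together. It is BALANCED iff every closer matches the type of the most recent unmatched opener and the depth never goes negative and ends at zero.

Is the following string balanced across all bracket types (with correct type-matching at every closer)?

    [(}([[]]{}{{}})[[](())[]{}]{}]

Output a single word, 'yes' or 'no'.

pos 0: push '['; stack = [
pos 1: push '('; stack = [(
pos 2: saw closer '}' but top of stack is '(' (expected ')') → INVALID
Verdict: type mismatch at position 2: '}' closes '(' → no

Answer: no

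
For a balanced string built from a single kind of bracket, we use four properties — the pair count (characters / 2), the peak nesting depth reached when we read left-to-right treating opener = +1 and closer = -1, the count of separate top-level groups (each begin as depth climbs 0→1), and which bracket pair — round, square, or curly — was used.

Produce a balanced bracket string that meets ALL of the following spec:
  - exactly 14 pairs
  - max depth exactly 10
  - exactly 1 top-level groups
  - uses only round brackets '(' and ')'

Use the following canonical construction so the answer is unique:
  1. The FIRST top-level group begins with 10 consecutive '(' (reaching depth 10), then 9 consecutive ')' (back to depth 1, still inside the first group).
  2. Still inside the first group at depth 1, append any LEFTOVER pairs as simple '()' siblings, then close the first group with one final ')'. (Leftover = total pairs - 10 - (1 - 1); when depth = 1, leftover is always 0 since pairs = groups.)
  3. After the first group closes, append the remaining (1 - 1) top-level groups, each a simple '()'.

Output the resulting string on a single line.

Spec: pairs=14 depth=10 groups=1
Leftover pairs = 14 - 10 - (1-1) = 4
First group: deep chain of depth 10 + 4 sibling pairs
Remaining 0 groups: simple '()' each

Answer: (((((((((()))))))))()()()())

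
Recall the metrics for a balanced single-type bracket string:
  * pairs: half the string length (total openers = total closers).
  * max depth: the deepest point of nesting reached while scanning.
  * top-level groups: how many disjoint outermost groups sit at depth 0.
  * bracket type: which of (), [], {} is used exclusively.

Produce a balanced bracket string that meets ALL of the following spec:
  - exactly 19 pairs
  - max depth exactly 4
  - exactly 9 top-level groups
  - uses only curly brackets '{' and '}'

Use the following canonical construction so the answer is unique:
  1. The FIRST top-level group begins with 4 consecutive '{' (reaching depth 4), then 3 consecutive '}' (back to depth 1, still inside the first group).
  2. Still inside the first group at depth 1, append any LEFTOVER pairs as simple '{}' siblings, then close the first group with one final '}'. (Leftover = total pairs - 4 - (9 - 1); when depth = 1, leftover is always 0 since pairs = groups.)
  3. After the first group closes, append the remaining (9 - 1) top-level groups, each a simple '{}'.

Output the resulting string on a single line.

Spec: pairs=19 depth=4 groups=9
Leftover pairs = 19 - 4 - (9-1) = 7
First group: deep chain of depth 4 + 7 sibling pairs
Remaining 8 groups: simple '{}' each

Answer: {{{{}}}{}{}{}{}{}{}{}}{}{}{}{}{}{}{}{}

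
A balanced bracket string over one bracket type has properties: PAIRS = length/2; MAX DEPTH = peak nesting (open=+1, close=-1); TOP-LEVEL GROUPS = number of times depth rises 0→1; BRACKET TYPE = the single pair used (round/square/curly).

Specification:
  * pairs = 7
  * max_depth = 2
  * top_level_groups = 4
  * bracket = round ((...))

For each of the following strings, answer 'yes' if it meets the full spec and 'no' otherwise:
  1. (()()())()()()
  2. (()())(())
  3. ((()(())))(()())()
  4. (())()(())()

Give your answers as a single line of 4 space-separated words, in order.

String 1 '(()()())()()()': depth seq [1 2 1 2 1 2 1 0 1 0 1 0 1 0]
  -> pairs=7 depth=2 groups=4 -> yes
String 2 '(()())(())': depth seq [1 2 1 2 1 0 1 2 1 0]
  -> pairs=5 depth=2 groups=2 -> no
String 3 '((()(())))(()())()': depth seq [1 2 3 2 3 4 3 2 1 0 1 2 1 2 1 0 1 0]
  -> pairs=9 depth=4 groups=3 -> no
String 4 '(())()(())()': depth seq [1 2 1 0 1 0 1 2 1 0 1 0]
  -> pairs=6 depth=2 groups=4 -> no

Answer: yes no no no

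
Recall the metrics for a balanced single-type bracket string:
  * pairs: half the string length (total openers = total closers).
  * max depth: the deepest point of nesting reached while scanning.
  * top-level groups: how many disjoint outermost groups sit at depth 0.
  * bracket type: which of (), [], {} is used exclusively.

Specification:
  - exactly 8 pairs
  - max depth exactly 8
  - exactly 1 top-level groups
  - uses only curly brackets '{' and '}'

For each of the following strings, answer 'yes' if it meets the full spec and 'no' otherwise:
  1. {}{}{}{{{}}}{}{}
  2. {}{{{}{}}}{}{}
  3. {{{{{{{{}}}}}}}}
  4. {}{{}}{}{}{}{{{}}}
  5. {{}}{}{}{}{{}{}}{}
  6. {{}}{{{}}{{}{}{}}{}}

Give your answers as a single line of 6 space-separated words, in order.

String 1 '{}{}{}{{{}}}{}{}': depth seq [1 0 1 0 1 0 1 2 3 2 1 0 1 0 1 0]
  -> pairs=8 depth=3 groups=6 -> no
String 2 '{}{{{}{}}}{}{}': depth seq [1 0 1 2 3 2 3 2 1 0 1 0 1 0]
  -> pairs=7 depth=3 groups=4 -> no
String 3 '{{{{{{{{}}}}}}}}': depth seq [1 2 3 4 5 6 7 8 7 6 5 4 3 2 1 0]
  -> pairs=8 depth=8 groups=1 -> yes
String 4 '{}{{}}{}{}{}{{{}}}': depth seq [1 0 1 2 1 0 1 0 1 0 1 0 1 2 3 2 1 0]
  -> pairs=9 depth=3 groups=6 -> no
String 5 '{{}}{}{}{}{{}{}}{}': depth seq [1 2 1 0 1 0 1 0 1 0 1 2 1 2 1 0 1 0]
  -> pairs=9 depth=2 groups=6 -> no
String 6 '{{}}{{{}}{{}{}{}}{}}': depth seq [1 2 1 0 1 2 3 2 1 2 3 2 3 2 3 2 1 2 1 0]
  -> pairs=10 depth=3 groups=2 -> no

Answer: no no yes no no no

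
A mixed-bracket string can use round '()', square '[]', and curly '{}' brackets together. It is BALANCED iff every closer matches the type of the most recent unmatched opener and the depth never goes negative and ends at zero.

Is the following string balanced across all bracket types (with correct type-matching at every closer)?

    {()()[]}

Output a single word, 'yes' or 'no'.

pos 0: push '{'; stack = {
pos 1: push '('; stack = {(
pos 2: ')' matches '('; pop; stack = {
pos 3: push '('; stack = {(
pos 4: ')' matches '('; pop; stack = {
pos 5: push '['; stack = {[
pos 6: ']' matches '['; pop; stack = {
pos 7: '}' matches '{'; pop; stack = (empty)
end: stack empty → VALID
Verdict: properly nested → yes

Answer: yes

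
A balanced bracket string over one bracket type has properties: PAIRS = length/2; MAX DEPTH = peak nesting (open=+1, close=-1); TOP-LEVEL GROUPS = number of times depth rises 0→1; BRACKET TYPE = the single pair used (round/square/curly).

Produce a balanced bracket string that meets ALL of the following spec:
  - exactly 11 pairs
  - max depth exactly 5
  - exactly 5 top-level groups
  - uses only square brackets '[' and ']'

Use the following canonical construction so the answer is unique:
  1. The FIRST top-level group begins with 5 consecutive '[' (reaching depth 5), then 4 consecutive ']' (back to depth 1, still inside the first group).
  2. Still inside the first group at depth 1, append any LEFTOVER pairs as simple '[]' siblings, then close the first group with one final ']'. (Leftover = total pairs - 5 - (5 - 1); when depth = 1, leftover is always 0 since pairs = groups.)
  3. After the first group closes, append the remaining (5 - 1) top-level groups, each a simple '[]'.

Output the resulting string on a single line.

Answer: [[[[[]]]][][]][][][][]

Derivation:
Spec: pairs=11 depth=5 groups=5
Leftover pairs = 11 - 5 - (5-1) = 2
First group: deep chain of depth 5 + 2 sibling pairs
Remaining 4 groups: simple '[]' each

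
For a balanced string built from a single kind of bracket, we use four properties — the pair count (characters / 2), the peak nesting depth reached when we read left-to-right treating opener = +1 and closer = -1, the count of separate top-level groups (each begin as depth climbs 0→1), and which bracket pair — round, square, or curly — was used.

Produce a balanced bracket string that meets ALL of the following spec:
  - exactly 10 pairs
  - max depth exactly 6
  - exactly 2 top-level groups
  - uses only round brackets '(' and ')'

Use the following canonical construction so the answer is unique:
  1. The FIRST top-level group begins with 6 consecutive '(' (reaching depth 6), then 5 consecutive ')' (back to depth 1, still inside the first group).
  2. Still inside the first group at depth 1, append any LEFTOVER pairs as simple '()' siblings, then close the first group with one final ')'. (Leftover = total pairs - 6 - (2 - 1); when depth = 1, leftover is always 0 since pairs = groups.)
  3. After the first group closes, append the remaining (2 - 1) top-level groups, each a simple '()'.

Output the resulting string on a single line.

Answer: (((((()))))()()())()

Derivation:
Spec: pairs=10 depth=6 groups=2
Leftover pairs = 10 - 6 - (2-1) = 3
First group: deep chain of depth 6 + 3 sibling pairs
Remaining 1 groups: simple '()' each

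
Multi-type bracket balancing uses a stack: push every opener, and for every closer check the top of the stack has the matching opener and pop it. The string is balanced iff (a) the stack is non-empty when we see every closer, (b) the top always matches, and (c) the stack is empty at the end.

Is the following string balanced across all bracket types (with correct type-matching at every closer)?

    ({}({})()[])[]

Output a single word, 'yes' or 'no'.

Answer: yes

Derivation:
pos 0: push '('; stack = (
pos 1: push '{'; stack = ({
pos 2: '}' matches '{'; pop; stack = (
pos 3: push '('; stack = ((
pos 4: push '{'; stack = (({
pos 5: '}' matches '{'; pop; stack = ((
pos 6: ')' matches '('; pop; stack = (
pos 7: push '('; stack = ((
pos 8: ')' matches '('; pop; stack = (
pos 9: push '['; stack = ([
pos 10: ']' matches '['; pop; stack = (
pos 11: ')' matches '('; pop; stack = (empty)
pos 12: push '['; stack = [
pos 13: ']' matches '['; pop; stack = (empty)
end: stack empty → VALID
Verdict: properly nested → yes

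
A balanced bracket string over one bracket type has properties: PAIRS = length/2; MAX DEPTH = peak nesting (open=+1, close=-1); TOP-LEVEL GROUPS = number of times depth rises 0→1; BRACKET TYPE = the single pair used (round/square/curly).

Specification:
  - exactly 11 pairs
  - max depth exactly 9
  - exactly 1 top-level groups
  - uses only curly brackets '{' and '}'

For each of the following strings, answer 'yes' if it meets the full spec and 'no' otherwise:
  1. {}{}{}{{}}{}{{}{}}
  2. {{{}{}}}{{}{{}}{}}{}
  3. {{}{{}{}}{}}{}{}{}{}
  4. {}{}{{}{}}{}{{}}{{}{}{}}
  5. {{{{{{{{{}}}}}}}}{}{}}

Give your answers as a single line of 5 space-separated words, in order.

Answer: no no no no yes

Derivation:
String 1 '{}{}{}{{}}{}{{}{}}': depth seq [1 0 1 0 1 0 1 2 1 0 1 0 1 2 1 2 1 0]
  -> pairs=9 depth=2 groups=6 -> no
String 2 '{{{}{}}}{{}{{}}{}}{}': depth seq [1 2 3 2 3 2 1 0 1 2 1 2 3 2 1 2 1 0 1 0]
  -> pairs=10 depth=3 groups=3 -> no
String 3 '{{}{{}{}}{}}{}{}{}{}': depth seq [1 2 1 2 3 2 3 2 1 2 1 0 1 0 1 0 1 0 1 0]
  -> pairs=10 depth=3 groups=5 -> no
String 4 '{}{}{{}{}}{}{{}}{{}{}{}}': depth seq [1 0 1 0 1 2 1 2 1 0 1 0 1 2 1 0 1 2 1 2 1 2 1 0]
  -> pairs=12 depth=2 groups=6 -> no
String 5 '{{{{{{{{{}}}}}}}}{}{}}': depth seq [1 2 3 4 5 6 7 8 9 8 7 6 5 4 3 2 1 2 1 2 1 0]
  -> pairs=11 depth=9 groups=1 -> yes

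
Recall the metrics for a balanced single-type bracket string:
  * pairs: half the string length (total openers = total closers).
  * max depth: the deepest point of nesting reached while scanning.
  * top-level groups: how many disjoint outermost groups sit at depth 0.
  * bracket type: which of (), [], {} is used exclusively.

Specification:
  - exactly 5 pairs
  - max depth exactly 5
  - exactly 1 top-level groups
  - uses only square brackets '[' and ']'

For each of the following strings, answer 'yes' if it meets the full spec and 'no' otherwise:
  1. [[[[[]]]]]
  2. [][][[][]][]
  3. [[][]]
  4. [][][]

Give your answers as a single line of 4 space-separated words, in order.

String 1 '[[[[[]]]]]': depth seq [1 2 3 4 5 4 3 2 1 0]
  -> pairs=5 depth=5 groups=1 -> yes
String 2 '[][][[][]][]': depth seq [1 0 1 0 1 2 1 2 1 0 1 0]
  -> pairs=6 depth=2 groups=4 -> no
String 3 '[[][]]': depth seq [1 2 1 2 1 0]
  -> pairs=3 depth=2 groups=1 -> no
String 4 '[][][]': depth seq [1 0 1 0 1 0]
  -> pairs=3 depth=1 groups=3 -> no

Answer: yes no no no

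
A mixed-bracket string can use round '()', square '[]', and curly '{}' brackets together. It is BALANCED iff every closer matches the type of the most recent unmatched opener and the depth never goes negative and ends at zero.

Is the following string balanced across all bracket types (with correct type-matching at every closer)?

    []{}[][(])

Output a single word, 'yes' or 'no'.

pos 0: push '['; stack = [
pos 1: ']' matches '['; pop; stack = (empty)
pos 2: push '{'; stack = {
pos 3: '}' matches '{'; pop; stack = (empty)
pos 4: push '['; stack = [
pos 5: ']' matches '['; pop; stack = (empty)
pos 6: push '['; stack = [
pos 7: push '('; stack = [(
pos 8: saw closer ']' but top of stack is '(' (expected ')') → INVALID
Verdict: type mismatch at position 8: ']' closes '(' → no

Answer: no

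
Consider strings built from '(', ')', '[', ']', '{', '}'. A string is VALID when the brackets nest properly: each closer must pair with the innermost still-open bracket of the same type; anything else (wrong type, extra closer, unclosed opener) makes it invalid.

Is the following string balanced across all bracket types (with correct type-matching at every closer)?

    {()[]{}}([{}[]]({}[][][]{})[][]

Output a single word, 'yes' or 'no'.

pos 0: push '{'; stack = {
pos 1: push '('; stack = {(
pos 2: ')' matches '('; pop; stack = {
pos 3: push '['; stack = {[
pos 4: ']' matches '['; pop; stack = {
pos 5: push '{'; stack = {{
pos 6: '}' matches '{'; pop; stack = {
pos 7: '}' matches '{'; pop; stack = (empty)
pos 8: push '('; stack = (
pos 9: push '['; stack = ([
pos 10: push '{'; stack = ([{
pos 11: '}' matches '{'; pop; stack = ([
pos 12: push '['; stack = ([[
pos 13: ']' matches '['; pop; stack = ([
pos 14: ']' matches '['; pop; stack = (
pos 15: push '('; stack = ((
pos 16: push '{'; stack = (({
pos 17: '}' matches '{'; pop; stack = ((
pos 18: push '['; stack = (([
pos 19: ']' matches '['; pop; stack = ((
pos 20: push '['; stack = (([
pos 21: ']' matches '['; pop; stack = ((
pos 22: push '['; stack = (([
pos 23: ']' matches '['; pop; stack = ((
pos 24: push '{'; stack = (({
pos 25: '}' matches '{'; pop; stack = ((
pos 26: ')' matches '('; pop; stack = (
pos 27: push '['; stack = ([
pos 28: ']' matches '['; pop; stack = (
pos 29: push '['; stack = ([
pos 30: ']' matches '['; pop; stack = (
end: stack still non-empty (() → INVALID
Verdict: unclosed openers at end: ( → no

Answer: no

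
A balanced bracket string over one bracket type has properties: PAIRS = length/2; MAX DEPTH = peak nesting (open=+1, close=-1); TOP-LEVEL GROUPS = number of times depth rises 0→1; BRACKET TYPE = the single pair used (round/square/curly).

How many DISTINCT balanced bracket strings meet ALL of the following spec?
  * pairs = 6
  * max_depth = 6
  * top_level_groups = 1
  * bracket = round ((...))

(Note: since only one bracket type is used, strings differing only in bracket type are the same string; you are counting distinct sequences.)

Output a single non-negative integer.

Spec: pairs=6 depth=6 groups=1
Count(depth <= 6) = 42
Count(depth <= 5) = 41
Count(depth == 6) = 42 - 41 = 1

Answer: 1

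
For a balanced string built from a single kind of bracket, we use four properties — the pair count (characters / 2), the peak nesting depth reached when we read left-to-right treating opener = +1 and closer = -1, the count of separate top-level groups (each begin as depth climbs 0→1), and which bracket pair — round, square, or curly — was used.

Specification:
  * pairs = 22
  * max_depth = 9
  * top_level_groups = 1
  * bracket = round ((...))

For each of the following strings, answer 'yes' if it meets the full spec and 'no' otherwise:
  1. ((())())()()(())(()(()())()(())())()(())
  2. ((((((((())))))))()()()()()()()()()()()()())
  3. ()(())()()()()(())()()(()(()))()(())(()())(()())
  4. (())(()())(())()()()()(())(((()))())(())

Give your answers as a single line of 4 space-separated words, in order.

Answer: no yes no no

Derivation:
String 1 '((())())()()(())(()(()())()(())())()(())': depth seq [1 2 3 2 1 2 1 0 1 0 1 0 1 2 1 0 1 2 1 2 3 2 3 2 1 2 1 2 3 2 1 2 1 0 1 0 1 2 1 0]
  -> pairs=20 depth=3 groups=7 -> no
String 2 '((((((((())))))))()()()()()()()()()()()()())': depth seq [1 2 3 4 5 6 7 8 9 8 7 6 5 4 3 2 1 2 1 2 1 2 1 2 1 2 1 2 1 2 1 2 1 2 1 2 1 2 1 2 1 2 1 0]
  -> pairs=22 depth=9 groups=1 -> yes
String 3 '()(())()()()()(())()()(()(()))()(())(()())(()())': depth seq [1 0 1 2 1 0 1 0 1 0 1 0 1 0 1 2 1 0 1 0 1 0 1 2 1 2 3 2 1 0 1 0 1 2 1 0 1 2 1 2 1 0 1 2 1 2 1 0]
  -> pairs=24 depth=3 groups=14 -> no
String 4 '(())(()())(())()()()()(())(((()))())(())': depth seq [1 2 1 0 1 2 1 2 1 0 1 2 1 0 1 0 1 0 1 0 1 0 1 2 1 0 1 2 3 4 3 2 1 2 1 0 1 2 1 0]
  -> pairs=20 depth=4 groups=10 -> no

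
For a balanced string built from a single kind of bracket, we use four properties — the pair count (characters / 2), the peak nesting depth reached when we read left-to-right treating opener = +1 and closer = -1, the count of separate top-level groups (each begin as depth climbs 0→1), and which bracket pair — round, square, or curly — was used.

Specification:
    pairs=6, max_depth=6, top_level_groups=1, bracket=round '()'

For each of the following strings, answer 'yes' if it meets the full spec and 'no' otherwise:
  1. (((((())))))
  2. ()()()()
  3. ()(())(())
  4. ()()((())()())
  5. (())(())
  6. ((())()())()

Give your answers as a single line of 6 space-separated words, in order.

String 1 '(((((())))))': depth seq [1 2 3 4 5 6 5 4 3 2 1 0]
  -> pairs=6 depth=6 groups=1 -> yes
String 2 '()()()()': depth seq [1 0 1 0 1 0 1 0]
  -> pairs=4 depth=1 groups=4 -> no
String 3 '()(())(())': depth seq [1 0 1 2 1 0 1 2 1 0]
  -> pairs=5 depth=2 groups=3 -> no
String 4 '()()((())()())': depth seq [1 0 1 0 1 2 3 2 1 2 1 2 1 0]
  -> pairs=7 depth=3 groups=3 -> no
String 5 '(())(())': depth seq [1 2 1 0 1 2 1 0]
  -> pairs=4 depth=2 groups=2 -> no
String 6 '((())()())()': depth seq [1 2 3 2 1 2 1 2 1 0 1 0]
  -> pairs=6 depth=3 groups=2 -> no

Answer: yes no no no no no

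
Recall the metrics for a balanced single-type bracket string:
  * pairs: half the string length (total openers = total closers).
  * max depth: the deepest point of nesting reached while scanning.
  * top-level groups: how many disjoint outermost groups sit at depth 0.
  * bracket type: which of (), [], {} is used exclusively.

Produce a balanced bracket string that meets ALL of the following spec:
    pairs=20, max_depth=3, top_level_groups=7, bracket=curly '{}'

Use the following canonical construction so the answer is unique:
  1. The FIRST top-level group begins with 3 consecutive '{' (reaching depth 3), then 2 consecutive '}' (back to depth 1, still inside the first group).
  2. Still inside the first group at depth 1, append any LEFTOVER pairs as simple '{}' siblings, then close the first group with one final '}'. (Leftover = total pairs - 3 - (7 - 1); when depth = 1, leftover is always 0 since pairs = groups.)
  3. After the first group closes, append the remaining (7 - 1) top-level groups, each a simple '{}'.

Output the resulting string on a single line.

Spec: pairs=20 depth=3 groups=7
Leftover pairs = 20 - 3 - (7-1) = 11
First group: deep chain of depth 3 + 11 sibling pairs
Remaining 6 groups: simple '{}' each

Answer: {{{}}{}{}{}{}{}{}{}{}{}{}{}}{}{}{}{}{}{}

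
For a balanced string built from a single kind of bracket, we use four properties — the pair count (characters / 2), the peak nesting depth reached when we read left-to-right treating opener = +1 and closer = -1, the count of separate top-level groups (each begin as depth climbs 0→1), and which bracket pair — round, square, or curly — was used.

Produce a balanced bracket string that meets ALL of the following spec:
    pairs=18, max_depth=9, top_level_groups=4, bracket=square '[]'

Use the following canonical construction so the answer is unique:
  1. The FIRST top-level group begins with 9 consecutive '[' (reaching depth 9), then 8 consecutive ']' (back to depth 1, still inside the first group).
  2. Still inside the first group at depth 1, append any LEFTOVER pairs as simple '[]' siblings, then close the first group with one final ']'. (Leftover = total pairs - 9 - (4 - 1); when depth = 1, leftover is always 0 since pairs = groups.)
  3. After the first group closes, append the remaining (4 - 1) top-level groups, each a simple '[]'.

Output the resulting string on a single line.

Spec: pairs=18 depth=9 groups=4
Leftover pairs = 18 - 9 - (4-1) = 6
First group: deep chain of depth 9 + 6 sibling pairs
Remaining 3 groups: simple '[]' each

Answer: [[[[[[[[[]]]]]]]][][][][][][]][][][]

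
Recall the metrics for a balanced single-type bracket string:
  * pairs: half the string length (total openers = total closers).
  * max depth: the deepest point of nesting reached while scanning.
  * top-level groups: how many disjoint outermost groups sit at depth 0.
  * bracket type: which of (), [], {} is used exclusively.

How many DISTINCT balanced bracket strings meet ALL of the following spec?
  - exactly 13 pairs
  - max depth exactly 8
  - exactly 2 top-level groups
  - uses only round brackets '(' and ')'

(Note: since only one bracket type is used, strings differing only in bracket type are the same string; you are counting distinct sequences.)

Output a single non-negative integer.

Answer: 8556

Derivation:
Spec: pairs=13 depth=8 groups=2
Count(depth <= 8) = 205436
Count(depth <= 7) = 196880
Count(depth == 8) = 205436 - 196880 = 8556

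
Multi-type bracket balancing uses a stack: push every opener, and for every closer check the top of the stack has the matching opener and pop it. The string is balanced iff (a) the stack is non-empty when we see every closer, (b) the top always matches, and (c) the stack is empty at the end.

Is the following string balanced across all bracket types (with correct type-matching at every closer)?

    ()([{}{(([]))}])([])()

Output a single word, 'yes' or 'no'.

pos 0: push '('; stack = (
pos 1: ')' matches '('; pop; stack = (empty)
pos 2: push '('; stack = (
pos 3: push '['; stack = ([
pos 4: push '{'; stack = ([{
pos 5: '}' matches '{'; pop; stack = ([
pos 6: push '{'; stack = ([{
pos 7: push '('; stack = ([{(
pos 8: push '('; stack = ([{((
pos 9: push '['; stack = ([{(([
pos 10: ']' matches '['; pop; stack = ([{((
pos 11: ')' matches '('; pop; stack = ([{(
pos 12: ')' matches '('; pop; stack = ([{
pos 13: '}' matches '{'; pop; stack = ([
pos 14: ']' matches '['; pop; stack = (
pos 15: ')' matches '('; pop; stack = (empty)
pos 16: push '('; stack = (
pos 17: push '['; stack = ([
pos 18: ']' matches '['; pop; stack = (
pos 19: ')' matches '('; pop; stack = (empty)
pos 20: push '('; stack = (
pos 21: ')' matches '('; pop; stack = (empty)
end: stack empty → VALID
Verdict: properly nested → yes

Answer: yes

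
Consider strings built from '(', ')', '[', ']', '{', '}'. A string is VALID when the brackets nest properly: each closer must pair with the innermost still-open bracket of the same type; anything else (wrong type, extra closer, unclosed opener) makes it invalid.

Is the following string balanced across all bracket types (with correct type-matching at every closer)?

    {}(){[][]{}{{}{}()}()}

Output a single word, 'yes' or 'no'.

pos 0: push '{'; stack = {
pos 1: '}' matches '{'; pop; stack = (empty)
pos 2: push '('; stack = (
pos 3: ')' matches '('; pop; stack = (empty)
pos 4: push '{'; stack = {
pos 5: push '['; stack = {[
pos 6: ']' matches '['; pop; stack = {
pos 7: push '['; stack = {[
pos 8: ']' matches '['; pop; stack = {
pos 9: push '{'; stack = {{
pos 10: '}' matches '{'; pop; stack = {
pos 11: push '{'; stack = {{
pos 12: push '{'; stack = {{{
pos 13: '}' matches '{'; pop; stack = {{
pos 14: push '{'; stack = {{{
pos 15: '}' matches '{'; pop; stack = {{
pos 16: push '('; stack = {{(
pos 17: ')' matches '('; pop; stack = {{
pos 18: '}' matches '{'; pop; stack = {
pos 19: push '('; stack = {(
pos 20: ')' matches '('; pop; stack = {
pos 21: '}' matches '{'; pop; stack = (empty)
end: stack empty → VALID
Verdict: properly nested → yes

Answer: yes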